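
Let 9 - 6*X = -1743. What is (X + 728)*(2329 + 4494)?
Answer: 6959460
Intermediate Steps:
X = 292 (X = 3/2 - ⅙*(-1743) = 3/2 + 581/2 = 292)
(X + 728)*(2329 + 4494) = (292 + 728)*(2329 + 4494) = 1020*6823 = 6959460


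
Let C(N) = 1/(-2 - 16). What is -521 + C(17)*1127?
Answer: -10505/18 ≈ -583.61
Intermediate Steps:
C(N) = -1/18 (C(N) = 1/(-18) = -1/18)
-521 + C(17)*1127 = -521 - 1/18*1127 = -521 - 1127/18 = -10505/18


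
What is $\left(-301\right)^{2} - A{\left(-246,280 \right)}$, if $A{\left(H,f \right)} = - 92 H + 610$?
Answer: $67359$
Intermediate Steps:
$A{\left(H,f \right)} = 610 - 92 H$
$\left(-301\right)^{2} - A{\left(-246,280 \right)} = \left(-301\right)^{2} - \left(610 - -22632\right) = 90601 - \left(610 + 22632\right) = 90601 - 23242 = 67359$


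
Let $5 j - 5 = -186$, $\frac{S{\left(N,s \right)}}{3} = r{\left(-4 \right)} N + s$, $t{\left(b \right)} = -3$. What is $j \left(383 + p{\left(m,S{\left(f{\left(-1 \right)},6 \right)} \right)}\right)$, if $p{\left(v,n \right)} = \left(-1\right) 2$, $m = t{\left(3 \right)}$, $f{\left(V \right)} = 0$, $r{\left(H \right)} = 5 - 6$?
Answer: $- \frac{68961}{5} \approx -13792.0$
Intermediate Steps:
$r{\left(H \right)} = -1$ ($r{\left(H \right)} = 5 - 6 = -1$)
$m = -3$
$S{\left(N,s \right)} = - 3 N + 3 s$ ($S{\left(N,s \right)} = 3 \left(- N + s\right) = 3 \left(s - N\right) = - 3 N + 3 s$)
$j = - \frac{181}{5}$ ($j = 1 + \frac{1}{5} \left(-186\right) = 1 - \frac{186}{5} = - \frac{181}{5} \approx -36.2$)
$p{\left(v,n \right)} = -2$
$j \left(383 + p{\left(m,S{\left(f{\left(-1 \right)},6 \right)} \right)}\right) = - \frac{181 \left(383 - 2\right)}{5} = \left(- \frac{181}{5}\right) 381 = - \frac{68961}{5}$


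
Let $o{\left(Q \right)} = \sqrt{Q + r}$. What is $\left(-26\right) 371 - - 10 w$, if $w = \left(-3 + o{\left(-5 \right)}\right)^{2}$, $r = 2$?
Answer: $-9586 - 60 i \sqrt{3} \approx -9586.0 - 103.92 i$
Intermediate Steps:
$o{\left(Q \right)} = \sqrt{2 + Q}$ ($o{\left(Q \right)} = \sqrt{Q + 2} = \sqrt{2 + Q}$)
$w = \left(-3 + i \sqrt{3}\right)^{2}$ ($w = \left(-3 + \sqrt{2 - 5}\right)^{2} = \left(-3 + \sqrt{-3}\right)^{2} = \left(-3 + i \sqrt{3}\right)^{2} \approx 6.0 - 10.392 i$)
$\left(-26\right) 371 - - 10 w = \left(-26\right) 371 - - 10 \left(3 - i \sqrt{3}\right)^{2} = -9646 + 10 \left(3 - i \sqrt{3}\right)^{2}$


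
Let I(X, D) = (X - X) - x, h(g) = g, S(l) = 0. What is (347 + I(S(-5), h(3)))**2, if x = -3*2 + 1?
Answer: 123904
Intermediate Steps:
x = -5 (x = -6 + 1 = -5)
I(X, D) = 5 (I(X, D) = (X - X) - 1*(-5) = 0 + 5 = 5)
(347 + I(S(-5), h(3)))**2 = (347 + 5)**2 = 352**2 = 123904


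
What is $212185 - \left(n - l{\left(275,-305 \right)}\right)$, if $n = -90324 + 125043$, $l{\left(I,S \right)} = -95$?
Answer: $177371$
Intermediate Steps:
$n = 34719$
$212185 - \left(n - l{\left(275,-305 \right)}\right) = 212185 - \left(34719 - -95\right) = 212185 - \left(34719 + 95\right) = 212185 - 34814 = 177371$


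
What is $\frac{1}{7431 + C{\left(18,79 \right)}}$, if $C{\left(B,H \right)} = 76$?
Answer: $\frac{1}{7507} \approx 0.00013321$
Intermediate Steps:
$\frac{1}{7431 + C{\left(18,79 \right)}} = \frac{1}{7431 + 76} = \frac{1}{7507}$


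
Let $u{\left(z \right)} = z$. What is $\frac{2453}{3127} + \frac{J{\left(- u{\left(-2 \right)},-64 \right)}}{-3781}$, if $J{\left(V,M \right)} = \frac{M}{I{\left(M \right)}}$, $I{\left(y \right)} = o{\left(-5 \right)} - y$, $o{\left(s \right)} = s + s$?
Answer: $\frac{250519475}{319226049} \approx 0.78477$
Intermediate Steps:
$o{\left(s \right)} = 2 s$
$I{\left(y \right)} = -10 - y$ ($I{\left(y \right)} = 2 \left(-5\right) - y = -10 - y$)
$J{\left(V,M \right)} = \frac{M}{-10 - M}$
$\frac{2453}{3127} + \frac{J{\left(- u{\left(-2 \right)},-64 \right)}}{-3781} = \frac{2453}{3127} + \frac{\left(-1\right) \left(-64\right) \frac{1}{10 - 64}}{-3781} = 2453 \cdot \frac{1}{3127} + \left(-1\right) \left(-64\right) \frac{1}{-54} \left(- \frac{1}{3781}\right) = \frac{2453}{3127} + \left(-1\right) \left(-64\right) \left(- \frac{1}{54}\right) \left(- \frac{1}{3781}\right) = \frac{2453}{3127} - - \frac{32}{102087} = \frac{2453}{3127} + \frac{32}{102087} = \frac{250519475}{319226049}$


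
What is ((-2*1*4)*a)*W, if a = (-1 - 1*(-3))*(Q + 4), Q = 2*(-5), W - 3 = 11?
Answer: 1344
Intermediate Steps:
W = 14 (W = 3 + 11 = 14)
Q = -10
a = -12 (a = (-1 - 1*(-3))*(-10 + 4) = (-1 + 3)*(-6) = 2*(-6) = -12)
((-2*1*4)*a)*W = ((-2*1*4)*(-12))*14 = (-2*4*(-12))*14 = -8*(-12)*14 = 96*14 = 1344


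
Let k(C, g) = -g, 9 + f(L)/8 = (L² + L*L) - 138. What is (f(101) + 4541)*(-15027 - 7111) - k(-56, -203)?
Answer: -3687770381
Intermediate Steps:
f(L) = -1176 + 16*L² (f(L) = -72 + 8*((L² + L*L) - 138) = -72 + 8*((L² + L²) - 138) = -72 + 8*(2*L² - 138) = -72 + 8*(-138 + 2*L²) = -72 + (-1104 + 16*L²) = -1176 + 16*L²)
(f(101) + 4541)*(-15027 - 7111) - k(-56, -203) = ((-1176 + 16*101²) + 4541)*(-15027 - 7111) - (-1)*(-203) = ((-1176 + 16*10201) + 4541)*(-22138) - 1*203 = ((-1176 + 163216) + 4541)*(-22138) - 203 = (162040 + 4541)*(-22138) - 203 = 166581*(-22138) - 203 = -3687770178 - 203 = -3687770381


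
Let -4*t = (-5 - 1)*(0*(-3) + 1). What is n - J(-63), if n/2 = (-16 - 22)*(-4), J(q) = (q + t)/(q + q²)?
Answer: 791657/2604 ≈ 304.02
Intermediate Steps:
t = 3/2 (t = -(-5 - 1)*(0*(-3) + 1)/4 = -(-3)*(0 + 1)/2 = -(-3)/2 = -¼*(-6) = 3/2 ≈ 1.5000)
J(q) = (3/2 + q)/(q + q²) (J(q) = (q + 3/2)/(q + q²) = (3/2 + q)/(q + q²))
n = 304 (n = 2*((-16 - 22)*(-4)) = 2*(-38*(-4)) = 2*152 = 304)
n - J(-63) = 304 - (3/2 - 63)/((-63)*(1 - 63)) = 304 - (-1)*(-123)/(63*(-62)*2) = 304 - (-1)*(-1)*(-123)/(63*62*2) = 304 - 1*(-41/2604) = 304 + 41/2604 = 791657/2604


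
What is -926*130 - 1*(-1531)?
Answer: -118849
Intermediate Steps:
-926*130 - 1*(-1531) = -120380 + 1531 = -118849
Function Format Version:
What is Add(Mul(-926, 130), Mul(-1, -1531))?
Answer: -118849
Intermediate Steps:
Add(Mul(-926, 130), Mul(-1, -1531)) = Add(-120380, 1531) = -118849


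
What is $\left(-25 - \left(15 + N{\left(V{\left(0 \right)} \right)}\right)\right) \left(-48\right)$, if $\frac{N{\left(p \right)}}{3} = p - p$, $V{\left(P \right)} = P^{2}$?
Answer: $1920$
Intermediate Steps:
$N{\left(p \right)} = 0$ ($N{\left(p \right)} = 3 \left(p - p\right) = 3 \cdot 0 = 0$)
$\left(-25 - \left(15 + N{\left(V{\left(0 \right)} \right)}\right)\right) \left(-48\right) = \left(-25 - 15\right) \left(-48\right) = \left(-40\right) \left(-48\right) = 1920$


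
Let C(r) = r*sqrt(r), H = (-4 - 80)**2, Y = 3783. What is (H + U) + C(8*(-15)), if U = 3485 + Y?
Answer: 14324 - 240*I*sqrt(30) ≈ 14324.0 - 1314.5*I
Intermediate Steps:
H = 7056 (H = (-84)**2 = 7056)
C(r) = r**(3/2)
U = 7268 (U = 3485 + 3783 = 7268)
(H + U) + C(8*(-15)) = (7056 + 7268) + (8*(-15))**(3/2) = 14324 + (-120)**(3/2) = 14324 - 240*I*sqrt(30)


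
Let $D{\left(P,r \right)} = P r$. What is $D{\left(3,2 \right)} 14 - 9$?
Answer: $75$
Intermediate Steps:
$D{\left(3,2 \right)} 14 - 9 = 3 \cdot 2 \cdot 14 - 9 = 6 \cdot 14 - 9 = 84 - 9 = 75$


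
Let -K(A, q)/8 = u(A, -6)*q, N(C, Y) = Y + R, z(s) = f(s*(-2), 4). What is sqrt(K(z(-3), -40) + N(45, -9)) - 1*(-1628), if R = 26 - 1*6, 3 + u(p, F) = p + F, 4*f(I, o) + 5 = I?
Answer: 1628 + I*sqrt(2789) ≈ 1628.0 + 52.811*I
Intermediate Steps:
f(I, o) = -5/4 + I/4
u(p, F) = -3 + F + p (u(p, F) = -3 + (p + F) = -3 + (F + p) = -3 + F + p)
z(s) = -5/4 - s/2 (z(s) = -5/4 + (s*(-2))/4 = -5/4 + (-2*s)/4 = -5/4 - s/2)
R = 20 (R = 26 - 6 = 20)
N(C, Y) = 20 + Y (N(C, Y) = Y + 20 = 20 + Y)
K(A, q) = -8*q*(-9 + A) (K(A, q) = -8*(-3 - 6 + A)*q = -8*(-9 + A)*q = -8*q*(-9 + A))
sqrt(K(z(-3), -40) + N(45, -9)) - 1*(-1628) = sqrt(8*(-40)*(9 - (-5/4 - 1/2*(-3))) + (20 - 9)) - 1*(-1628) = sqrt(8*(-40)*(9 - (-5/4 + 3/2)) + 11) + 1628 = sqrt(8*(-40)*(9 - 1*1/4) + 11) + 1628 = sqrt(8*(-40)*(9 - 1/4) + 11) + 1628 = sqrt(8*(-40)*(35/4) + 11) + 1628 = sqrt(-2800 + 11) + 1628 = sqrt(-2789) + 1628 = I*sqrt(2789) + 1628 = 1628 + I*sqrt(2789)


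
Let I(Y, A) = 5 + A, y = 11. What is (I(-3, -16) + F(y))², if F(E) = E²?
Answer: 12100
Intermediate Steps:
(I(-3, -16) + F(y))² = ((5 - 16) + 11²)² = (-11 + 121)² = 110² = 12100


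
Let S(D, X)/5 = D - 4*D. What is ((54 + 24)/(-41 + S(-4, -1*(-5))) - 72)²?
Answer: 1664100/361 ≈ 4609.7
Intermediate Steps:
S(D, X) = -15*D (S(D, X) = 5*(D - 4*D) = 5*(-3*D) = -15*D)
((54 + 24)/(-41 + S(-4, -1*(-5))) - 72)² = ((54 + 24)/(-41 - 15*(-4)) - 72)² = (78/(-41 + 60) - 72)² = (78/19 - 72)² = (-1290/19)² = 1664100/361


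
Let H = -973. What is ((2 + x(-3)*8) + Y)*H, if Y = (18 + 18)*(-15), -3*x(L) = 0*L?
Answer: 523474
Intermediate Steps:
x(L) = 0 (x(L) = -0*L = -⅓*0 = 0)
Y = -540 (Y = 36*(-15) = -540)
((2 + x(-3)*8) + Y)*H = ((2 + 0*8) - 540)*(-973) = ((2 + 0) - 540)*(-973) = (2 - 540)*(-973) = -538*(-973) = 523474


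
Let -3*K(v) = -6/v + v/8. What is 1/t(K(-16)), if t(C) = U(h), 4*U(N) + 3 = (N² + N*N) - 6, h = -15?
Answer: 4/441 ≈ 0.0090703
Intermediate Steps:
U(N) = -9/4 + N²/2 (U(N) = -¾ + ((N² + N*N) - 6)/4 = -¾ + ((N² + N²) - 6)/4 = -¾ + (2*N² - 6)/4 = -¾ + (-6 + 2*N²)/4 = -¾ + (-3/2 + N²/2) = -9/4 + N²/2)
K(v) = 2/v - v/24 (K(v) = -(-6/v + v/8)/3 = 2/v - v/24)
t(C) = 441/4 (t(C) = -9/4 + (½)*(-15)² = -9/4 + (½)*225 = -9/4 + 225/2 = 441/4)
1/t(K(-16)) = 1/(441/4) = 4/441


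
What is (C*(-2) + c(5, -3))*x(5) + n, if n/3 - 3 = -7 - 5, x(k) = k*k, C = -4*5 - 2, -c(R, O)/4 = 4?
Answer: 673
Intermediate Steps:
c(R, O) = -16 (c(R, O) = -4*4 = -16)
C = -22 (C = -20 - 2 = -22)
x(k) = k²
n = -27 (n = 9 + 3*(-7 - 5) = 9 + 3*(-12) = 9 - 36 = -27)
(C*(-2) + c(5, -3))*x(5) + n = (-22*(-2) - 16)*5² - 27 = (44 - 16)*25 - 27 = 28*25 - 27 = 700 - 27 = 673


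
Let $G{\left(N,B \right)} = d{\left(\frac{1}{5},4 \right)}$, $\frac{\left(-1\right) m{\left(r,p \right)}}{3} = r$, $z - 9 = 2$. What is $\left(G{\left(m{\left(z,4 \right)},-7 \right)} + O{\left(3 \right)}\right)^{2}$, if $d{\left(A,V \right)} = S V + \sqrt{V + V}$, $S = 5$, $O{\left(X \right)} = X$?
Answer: $537 + 92 \sqrt{2} \approx 667.11$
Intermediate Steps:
$z = 11$ ($z = 9 + 2 = 11$)
$m{\left(r,p \right)} = - 3 r$
$d{\left(A,V \right)} = 5 V + \sqrt{2} \sqrt{V}$ ($d{\left(A,V \right)} = 5 V + \sqrt{V + V} = 5 V + \sqrt{2 V} = 5 V + \sqrt{2} \sqrt{V}$)
$G{\left(N,B \right)} = 20 + 2 \sqrt{2}$ ($G{\left(N,B \right)} = 5 \cdot 4 + \sqrt{2} \sqrt{4} = 20 + \sqrt{2} \cdot 2 = 20 + 2 \sqrt{2}$)
$\left(G{\left(m{\left(z,4 \right)},-7 \right)} + O{\left(3 \right)}\right)^{2} = \left(\left(20 + 2 \sqrt{2}\right) + 3\right)^{2} = \left(23 + 2 \sqrt{2}\right)^{2}$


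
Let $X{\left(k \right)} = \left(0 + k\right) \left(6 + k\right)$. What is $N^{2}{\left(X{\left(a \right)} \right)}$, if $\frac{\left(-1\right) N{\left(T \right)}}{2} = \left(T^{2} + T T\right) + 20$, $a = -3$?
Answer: $132496$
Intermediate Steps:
$X{\left(k \right)} = k \left(6 + k\right)$
$N{\left(T \right)} = -40 - 4 T^{2}$ ($N{\left(T \right)} = - 2 \left(\left(T^{2} + T T\right) + 20\right) = - 2 \left(\left(T^{2} + T^{2}\right) + 20\right) = - 2 \left(2 T^{2} + 20\right) = - 2 \left(20 + 2 T^{2}\right) = -40 - 4 T^{2}$)
$N^{2}{\left(X{\left(a \right)} \right)} = \left(-40 - 4 \left(- 3 \left(6 - 3\right)\right)^{2}\right)^{2} = \left(-40 - 4 \left(\left(-3\right) 3\right)^{2}\right)^{2} = \left(-40 - 4 \left(-9\right)^{2}\right)^{2} = \left(-40 - 324\right)^{2} = \left(-364\right)^{2} = 132496$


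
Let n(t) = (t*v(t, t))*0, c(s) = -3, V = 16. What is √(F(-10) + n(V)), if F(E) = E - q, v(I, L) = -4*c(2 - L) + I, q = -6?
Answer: 2*I ≈ 2.0*I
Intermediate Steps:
v(I, L) = 12 + I (v(I, L) = -4*(-3) + I = 12 + I)
F(E) = 6 + E (F(E) = E - 1*(-6) = E + 6 = 6 + E)
n(t) = 0 (n(t) = (t*(12 + t))*0 = 0)
√(F(-10) + n(V)) = √((6 - 10) + 0) = √(-4 + 0) = √(-4) = 2*I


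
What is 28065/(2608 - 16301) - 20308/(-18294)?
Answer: -117671833/125249871 ≈ -0.93950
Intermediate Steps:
28065/(2608 - 16301) - 20308/(-18294) = 28065/(-13693) - 20308*(-1/18294) = 28065*(-1/13693) + 10154/9147 = -28065/13693 + 10154/9147 = -117671833/125249871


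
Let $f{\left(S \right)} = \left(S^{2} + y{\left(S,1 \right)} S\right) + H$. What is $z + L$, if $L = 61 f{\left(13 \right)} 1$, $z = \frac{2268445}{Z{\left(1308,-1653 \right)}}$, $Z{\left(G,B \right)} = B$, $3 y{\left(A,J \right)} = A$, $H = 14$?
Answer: $\frac{21864253}{1653} \approx 13227.0$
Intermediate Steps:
$y{\left(A,J \right)} = \frac{A}{3}$
$z = - \frac{2268445}{1653}$ ($z = \frac{2268445}{-1653} = 2268445 \left(- \frac{1}{1653}\right) = - \frac{2268445}{1653} \approx -1372.3$)
$f{\left(S \right)} = 14 + \frac{4 S^{2}}{3}$ ($f{\left(S \right)} = \left(S^{2} + \frac{S}{3} S\right) + 14 = \left(S^{2} + \frac{S^{2}}{3}\right) + 14 = \frac{4 S^{2}}{3} + 14 = 14 + \frac{4 S^{2}}{3}$)
$L = \frac{43798}{3}$ ($L = 61 \left(14 + \frac{4 \cdot 13^{2}}{3}\right) 1 = 61 \left(14 + \frac{4}{3} \cdot 169\right) 1 = 61 \left(14 + \frac{676}{3}\right) 1 = 61 \cdot \frac{718}{3} \cdot 1 = \frac{43798}{3} \cdot 1 = \frac{43798}{3} \approx 14599.0$)
$z + L = - \frac{2268445}{1653} + \frac{43798}{3} = \frac{21864253}{1653}$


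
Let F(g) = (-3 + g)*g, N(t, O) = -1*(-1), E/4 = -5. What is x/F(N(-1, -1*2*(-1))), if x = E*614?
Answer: 6140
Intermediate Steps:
E = -20 (E = 4*(-5) = -20)
N(t, O) = 1
x = -12280 (x = -20*614 = -12280)
F(g) = g*(-3 + g)
x/F(N(-1, -1*2*(-1))) = -12280/(-3 + 1) = -12280/(1*(-2)) = -12280/(-2) = -12280*(-½) = 6140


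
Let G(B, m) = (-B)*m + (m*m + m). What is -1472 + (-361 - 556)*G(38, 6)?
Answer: 169090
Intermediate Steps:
G(B, m) = m + m**2 - B*m (G(B, m) = -B*m + (m**2 + m) = -B*m + (m + m**2) = m + m**2 - B*m)
-1472 + (-361 - 556)*G(38, 6) = -1472 + (-361 - 556)*(6*(1 + 6 - 1*38)) = -1472 - 5502*(1 + 6 - 38) = -1472 - 5502*(-31) = -1472 - 917*(-186) = -1472 + 170562 = 169090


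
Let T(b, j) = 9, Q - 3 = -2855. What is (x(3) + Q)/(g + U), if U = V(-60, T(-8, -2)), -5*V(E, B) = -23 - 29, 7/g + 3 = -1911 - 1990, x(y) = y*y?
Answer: -55495360/202973 ≈ -273.41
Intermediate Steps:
Q = -2852 (Q = 3 - 2855 = -2852)
x(y) = y**2
g = -7/3904 (g = 7/(-3 + (-1911 - 1990)) = 7/(-3 - 3901) = 7/(-3904) = 7*(-1/3904) = -7/3904 ≈ -0.0017930)
V(E, B) = 52/5 (V(E, B) = -(-23 - 29)/5 = -1/5*(-52) = 52/5)
U = 52/5 ≈ 10.400
(x(3) + Q)/(g + U) = (3**2 - 2852)/(-7/3904 + 52/5) = (9 - 2852)/(202973/19520) = -2843*19520/202973 = -55495360/202973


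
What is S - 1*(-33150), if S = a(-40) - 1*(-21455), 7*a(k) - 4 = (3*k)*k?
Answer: 387039/7 ≈ 55291.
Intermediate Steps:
a(k) = 4/7 + 3*k²/7 (a(k) = 4/7 + ((3*k)*k)/7 = 4/7 + (3*k²)/7 = 4/7 + 3*k²/7)
S = 154989/7 (S = (4/7 + (3/7)*(-40)²) - 1*(-21455) = (4/7 + (3/7)*1600) + 21455 = (4/7 + 4800/7) + 21455 = 4804/7 + 21455 = 154989/7 ≈ 22141.)
S - 1*(-33150) = 154989/7 - 1*(-33150) = 154989/7 + 33150 = 387039/7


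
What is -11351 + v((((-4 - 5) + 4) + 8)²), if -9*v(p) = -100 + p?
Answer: -102068/9 ≈ -11341.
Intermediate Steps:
v(p) = 100/9 - p/9 (v(p) = -(-100 + p)/9 = 100/9 - p/9)
-11351 + v((((-4 - 5) + 4) + 8)²) = -11351 + (100/9 - (((-4 - 5) + 4) + 8)²/9) = -11351 + (100/9 - ((-9 + 4) + 8)²/9) = -11351 + (100/9 - (-5 + 8)²/9) = -11351 + (100/9 - ⅑*3²) = -11351 + (100/9 - ⅑*9) = -11351 + (100/9 - 1) = -11351 + 91/9 = -102068/9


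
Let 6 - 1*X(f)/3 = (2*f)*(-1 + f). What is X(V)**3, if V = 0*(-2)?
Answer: 5832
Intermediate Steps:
V = 0
X(f) = 18 - 6*f*(-1 + f) (X(f) = 18 - 3*2*f*(-1 + f) = 18 - 6*f*(-1 + f))
X(V)**3 = (18 - 6*0**2 + 6*0)**3 = (18 - 6*0 + 0)**3 = (18 + 0 + 0)**3 = 18**3 = 5832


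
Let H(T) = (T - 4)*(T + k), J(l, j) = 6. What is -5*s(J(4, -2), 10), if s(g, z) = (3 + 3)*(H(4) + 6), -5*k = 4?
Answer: -180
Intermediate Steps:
k = -4/5 (k = -1/5*4 = -4/5 ≈ -0.80000)
H(T) = (-4 + T)*(-4/5 + T) (H(T) = (T - 4)*(T - 4/5) = (-4 + T)*(-4/5 + T))
s(g, z) = 36 (s(g, z) = (3 + 3)*((16/5 + 4**2 - 24/5*4) + 6) = 6*((16/5 + 16 - 96/5) + 6) = 6*(0 + 6) = 6*6 = 36)
-5*s(J(4, -2), 10) = -5*36 = -180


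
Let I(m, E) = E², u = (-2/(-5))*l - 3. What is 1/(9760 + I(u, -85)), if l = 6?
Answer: 1/16985 ≈ 5.8875e-5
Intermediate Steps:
u = -⅗ (u = -2/(-5)*6 - 3 = -2*(-⅕)*6 - 3 = (⅖)*6 - 3 = 12/5 - 3 = -⅗ ≈ -0.60000)
1/(9760 + I(u, -85)) = 1/(9760 + (-85)²) = 1/(9760 + 7225) = 1/16985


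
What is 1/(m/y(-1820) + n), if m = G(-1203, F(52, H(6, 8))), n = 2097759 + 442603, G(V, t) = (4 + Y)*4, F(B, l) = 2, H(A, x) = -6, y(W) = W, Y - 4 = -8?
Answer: 1/2540362 ≈ 3.9364e-7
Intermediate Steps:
Y = -4 (Y = 4 - 8 = -4)
G(V, t) = 0 (G(V, t) = (4 - 4)*4 = 0*4 = 0)
n = 2540362
m = 0
1/(m/y(-1820) + n) = 1/(0/(-1820) + 2540362) = 1/(0*(-1/1820) + 2540362) = 1/(0 + 2540362) = 1/2540362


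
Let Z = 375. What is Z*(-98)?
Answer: -36750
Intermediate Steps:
Z*(-98) = 375*(-98) = -36750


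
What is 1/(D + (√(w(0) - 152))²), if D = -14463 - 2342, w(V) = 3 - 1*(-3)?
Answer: -1/16951 ≈ -5.8994e-5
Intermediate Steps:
w(V) = 6 (w(V) = 3 + 3 = 6)
D = -16805
1/(D + (√(w(0) - 152))²) = 1/(-16805 + (√(6 - 152))²) = 1/(-16805 + (√(-146))²) = 1/(-16805 + (I*√146)²) = 1/(-16805 - 146) = 1/(-16951) = -1/16951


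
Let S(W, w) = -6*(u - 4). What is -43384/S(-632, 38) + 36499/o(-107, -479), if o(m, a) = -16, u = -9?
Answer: -1770533/624 ≈ -2837.4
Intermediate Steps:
S(W, w) = 78 (S(W, w) = -6*(-9 - 4) = -6*(-13) = 78)
-43384/S(-632, 38) + 36499/o(-107, -479) = -43384/78 + 36499/(-16) = -43384*1/78 + 36499*(-1/16) = -21692/39 - 36499/16 = -1770533/624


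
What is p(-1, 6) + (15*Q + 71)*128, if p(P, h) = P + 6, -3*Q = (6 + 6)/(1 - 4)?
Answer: 11653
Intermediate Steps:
Q = 4/3 (Q = -(6 + 6)/(3*(1 - 4)) = -4/(-3) = -4*(-1)/3 = -1/3*(-4) = 4/3 ≈ 1.3333)
p(P, h) = 6 + P
p(-1, 6) + (15*Q + 71)*128 = (6 - 1) + (15*(4/3) + 71)*128 = 5 + (20 + 71)*128 = 5 + 91*128 = 5 + 11648 = 11653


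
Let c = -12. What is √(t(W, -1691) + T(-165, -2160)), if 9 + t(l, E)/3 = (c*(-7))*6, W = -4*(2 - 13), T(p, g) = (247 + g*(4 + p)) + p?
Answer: 11*√2887 ≈ 591.04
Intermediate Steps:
T(p, g) = 247 + p + g*(4 + p)
W = 44 (W = -4*(-11) = 44)
t(l, E) = 1485 (t(l, E) = -27 + 3*(-12*(-7)*6) = -27 + 3*(84*6) = -27 + 3*504 = -27 + 1512 = 1485)
√(t(W, -1691) + T(-165, -2160)) = √(1485 + (247 - 165 + 4*(-2160) - 2160*(-165))) = √(1485 + (247 - 165 - 8640 + 356400)) = √(1485 + 347842) = √349327 = 11*√2887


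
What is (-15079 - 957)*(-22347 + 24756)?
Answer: -38630724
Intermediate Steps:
(-15079 - 957)*(-22347 + 24756) = -16036*2409 = -38630724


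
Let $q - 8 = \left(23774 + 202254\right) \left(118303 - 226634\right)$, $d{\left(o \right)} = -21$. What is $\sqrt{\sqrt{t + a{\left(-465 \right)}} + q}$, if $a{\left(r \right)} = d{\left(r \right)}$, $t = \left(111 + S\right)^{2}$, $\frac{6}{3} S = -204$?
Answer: $\sqrt{-24485839260 + 2 \sqrt{15}} \approx 1.5648 \cdot 10^{5} i$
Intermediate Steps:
$S = -102$ ($S = \frac{1}{2} \left(-204\right) = -102$)
$t = 81$ ($t = \left(111 - 102\right)^{2} = 9^{2} = 81$)
$q = -24485839260$ ($q = 8 + \left(23774 + 202254\right) \left(118303 - 226634\right) = 8 + 226028 \left(-108331\right) = 8 - 24485839268 = -24485839260$)
$a{\left(r \right)} = -21$
$\sqrt{\sqrt{t + a{\left(-465 \right)}} + q} = \sqrt{\sqrt{81 - 21} - 24485839260} = \sqrt{\sqrt{60} - 24485839260} = \sqrt{2 \sqrt{15} - 24485839260} = \sqrt{-24485839260 + 2 \sqrt{15}}$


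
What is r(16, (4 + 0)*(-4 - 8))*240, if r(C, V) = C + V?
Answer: -7680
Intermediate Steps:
r(16, (4 + 0)*(-4 - 8))*240 = (16 + (4 + 0)*(-4 - 8))*240 = (16 + 4*(-12))*240 = (16 - 48)*240 = -32*240 = -7680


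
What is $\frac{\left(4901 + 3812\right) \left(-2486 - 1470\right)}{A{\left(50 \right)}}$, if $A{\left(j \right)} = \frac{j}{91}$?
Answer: $- \frac{1568322574}{25} \approx -6.2733 \cdot 10^{7}$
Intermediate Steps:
$A{\left(j \right)} = \frac{j}{91}$ ($A{\left(j \right)} = j \frac{1}{91} = \frac{j}{91}$)
$\frac{\left(4901 + 3812\right) \left(-2486 - 1470\right)}{A{\left(50 \right)}} = \frac{\left(4901 + 3812\right) \left(-2486 - 1470\right)}{\frac{1}{91} \cdot 50} = \frac{8713 \left(-3956\right)}{\frac{50}{91}} = \left(-34468628\right) \frac{91}{50} = - \frac{1568322574}{25}$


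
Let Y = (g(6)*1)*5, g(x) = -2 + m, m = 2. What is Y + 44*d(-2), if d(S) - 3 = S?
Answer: 44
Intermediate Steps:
d(S) = 3 + S
g(x) = 0 (g(x) = -2 + 2 = 0)
Y = 0 (Y = (0*1)*5 = 0*5 = 0)
Y + 44*d(-2) = 0 + 44*(3 - 2) = 0 + 44*1 = 0 + 44 = 44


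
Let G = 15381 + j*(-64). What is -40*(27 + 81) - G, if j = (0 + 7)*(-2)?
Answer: -20597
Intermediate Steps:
j = -14 (j = 7*(-2) = -14)
G = 16277 (G = 15381 - 14*(-64) = 15381 + 896 = 16277)
-40*(27 + 81) - G = -40*(27 + 81) - 1*16277 = -40*108 - 16277 = -4320 - 16277 = -20597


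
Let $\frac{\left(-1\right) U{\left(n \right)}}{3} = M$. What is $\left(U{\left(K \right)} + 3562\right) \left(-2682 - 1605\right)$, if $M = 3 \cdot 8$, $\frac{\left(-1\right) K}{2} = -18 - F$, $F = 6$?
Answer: $-14961630$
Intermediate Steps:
$K = 48$ ($K = - 2 \left(-18 - 6\right) = \left(-2\right) \left(-24\right) = 48$)
$M = 24$
$U{\left(n \right)} = -72$ ($U{\left(n \right)} = \left(-3\right) 24 = -72$)
$\left(U{\left(K \right)} + 3562\right) \left(-2682 - 1605\right) = \left(-72 + 3562\right) \left(-2682 - 1605\right) = 3490 \left(-4287\right) = -14961630$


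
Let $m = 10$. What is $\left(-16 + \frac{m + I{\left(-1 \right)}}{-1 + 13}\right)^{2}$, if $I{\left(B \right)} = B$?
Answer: $\frac{3721}{16} \approx 232.56$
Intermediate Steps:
$\left(-16 + \frac{m + I{\left(-1 \right)}}{-1 + 13}\right)^{2} = \left(-16 + \frac{10 - 1}{-1 + 13}\right)^{2} = \left(-16 + \frac{9}{12}\right)^{2} = \left(-16 + 9 \cdot \frac{1}{12}\right)^{2} = \left(-16 + \frac{3}{4}\right)^{2} = \left(- \frac{61}{4}\right)^{2} = \frac{3721}{16}$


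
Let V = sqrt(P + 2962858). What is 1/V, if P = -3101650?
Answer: -I*sqrt(34698)/69396 ≈ -0.0026842*I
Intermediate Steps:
V = 2*I*sqrt(34698) (V = sqrt(-3101650 + 2962858) = sqrt(-138792) = 2*I*sqrt(34698) ≈ 372.55*I)
1/V = 1/(2*I*sqrt(34698)) = -I*sqrt(34698)/69396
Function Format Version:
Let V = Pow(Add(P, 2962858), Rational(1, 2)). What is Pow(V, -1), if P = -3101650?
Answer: Mul(Rational(-1, 69396), I, Pow(34698, Rational(1, 2))) ≈ Mul(-0.0026842, I)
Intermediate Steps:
V = Mul(2, I, Pow(34698, Rational(1, 2))) (V = Pow(Add(-3101650, 2962858), Rational(1, 2)) = Pow(-138792, Rational(1, 2)) = Mul(2, I, Pow(34698, Rational(1, 2))) ≈ Mul(372.55, I))
Pow(V, -1) = Pow(Mul(2, I, Pow(34698, Rational(1, 2))), -1) = Mul(Rational(-1, 69396), I, Pow(34698, Rational(1, 2)))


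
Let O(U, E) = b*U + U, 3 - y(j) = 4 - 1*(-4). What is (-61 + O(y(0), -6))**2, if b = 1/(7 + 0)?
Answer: 218089/49 ≈ 4450.8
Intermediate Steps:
y(j) = -5 (y(j) = 3 - (4 - 1*(-4)) = 3 - (4 + 4) = 3 - 1*8 = 3 - 8 = -5)
b = 1/7 ≈ 0.14286
O(U, E) = 8*U/7 (O(U, E) = U/7 + U = 8*U/7)
(-61 + O(y(0), -6))**2 = (-61 + (8/7)*(-5))**2 = (-61 - 40/7)**2 = (-467/7)**2 = 218089/49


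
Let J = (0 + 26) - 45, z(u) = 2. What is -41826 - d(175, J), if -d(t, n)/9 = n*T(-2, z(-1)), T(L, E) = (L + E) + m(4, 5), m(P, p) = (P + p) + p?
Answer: -44220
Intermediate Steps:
m(P, p) = P + 2*p
J = -19 (J = 26 - 45 = -19)
T(L, E) = 14 + E + L (T(L, E) = (L + E) + (4 + 2*5) = (E + L) + (4 + 10) = (E + L) + 14 = 14 + E + L)
d(t, n) = -126*n (d(t, n) = -9*n*(14 + 2 - 2) = -9*n*14 = -126*n)
-41826 - d(175, J) = -41826 - (-126)*(-19) = -41826 - 1*2394 = -41826 - 2394 = -44220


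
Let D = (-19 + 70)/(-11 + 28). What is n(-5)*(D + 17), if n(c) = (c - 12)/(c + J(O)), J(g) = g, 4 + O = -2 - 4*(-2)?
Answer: 340/3 ≈ 113.33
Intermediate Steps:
O = 2 (O = -4 + (-2 - 4*(-2)) = -4 + (-2 + 8) = -4 + 6 = 2)
D = 3 (D = 51/17 = 51*(1/17) = 3)
n(c) = (-12 + c)/(2 + c) (n(c) = (c - 12)/(c + 2) = (-12 + c)/(2 + c))
n(-5)*(D + 17) = ((-12 - 5)/(2 - 5))*(3 + 17) = (-17/(-3))*20 = -⅓*(-17)*20 = (17/3)*20 = 340/3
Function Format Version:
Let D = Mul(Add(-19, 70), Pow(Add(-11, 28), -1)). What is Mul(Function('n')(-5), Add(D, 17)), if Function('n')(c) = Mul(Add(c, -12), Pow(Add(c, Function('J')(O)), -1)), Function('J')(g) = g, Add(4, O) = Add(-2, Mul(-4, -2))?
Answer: Rational(340, 3) ≈ 113.33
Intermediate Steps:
O = 2 (O = Add(-4, Add(-2, Mul(-4, -2))) = Add(-4, Add(-2, 8)) = Add(-4, 6) = 2)
D = 3 (D = Mul(51, Pow(17, -1)) = Mul(51, Rational(1, 17)) = 3)
Function('n')(c) = Mul(Pow(Add(2, c), -1), Add(-12, c)) (Function('n')(c) = Mul(Add(c, -12), Pow(Add(c, 2), -1)) = Mul(Add(-12, c), Pow(Add(2, c), -1)) = Mul(Pow(Add(2, c), -1), Add(-12, c)))
Mul(Function('n')(-5), Add(D, 17)) = Mul(Mul(Pow(Add(2, -5), -1), Add(-12, -5)), Add(3, 17)) = Mul(Mul(Pow(-3, -1), -17), 20) = Mul(Mul(Rational(-1, 3), -17), 20) = Mul(Rational(17, 3), 20) = Rational(340, 3)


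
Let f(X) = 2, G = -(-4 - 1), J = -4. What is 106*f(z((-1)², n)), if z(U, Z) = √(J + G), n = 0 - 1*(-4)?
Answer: 212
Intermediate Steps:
n = 4 (n = 0 + 4 = 4)
G = 5 (G = -1*(-5) = 5)
z(U, Z) = 1 (z(U, Z) = √(-4 + 5) = √1 = 1)
106*f(z((-1)², n)) = 106*2 = 212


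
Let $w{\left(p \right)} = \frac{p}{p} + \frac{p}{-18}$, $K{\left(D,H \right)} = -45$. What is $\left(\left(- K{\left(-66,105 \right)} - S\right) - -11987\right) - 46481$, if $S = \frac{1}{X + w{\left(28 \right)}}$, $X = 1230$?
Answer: $- \frac{381178194}{11065} \approx -34449.0$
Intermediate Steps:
$w{\left(p \right)} = 1 - \frac{p}{18}$ ($w{\left(p \right)} = 1 + p \left(- \frac{1}{18}\right) = 1 - \frac{p}{18}$)
$S = \frac{9}{11065}$ ($S = \frac{1}{1230 + \left(1 - \frac{14}{9}\right)} = \frac{1}{1230 - \frac{5}{9}} = \frac{1}{\frac{11065}{9}} = \frac{9}{11065} \approx 0.00081338$)
$\left(\left(- K{\left(-66,105 \right)} - S\right) - -11987\right) - 46481 = \left(\left(\left(-1\right) \left(-45\right) - \frac{9}{11065}\right) - -11987\right) - 46481 = \left(\left(45 - \frac{9}{11065}\right) + 11987\right) - 46481 = \left(\frac{497916}{11065} + 11987\right) - 46481 = \frac{133134071}{11065} - 46481 = - \frac{381178194}{11065}$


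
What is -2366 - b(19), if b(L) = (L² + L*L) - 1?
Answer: -3087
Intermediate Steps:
b(L) = -1 + 2*L² (b(L) = (L² + L²) - 1 = 2*L² - 1 = -1 + 2*L²)
-2366 - b(19) = -2366 - (-1 + 2*19²) = -2366 - (-1 + 2*361) = -2366 - (-1 + 722) = -2366 - 1*721 = -2366 - 721 = -3087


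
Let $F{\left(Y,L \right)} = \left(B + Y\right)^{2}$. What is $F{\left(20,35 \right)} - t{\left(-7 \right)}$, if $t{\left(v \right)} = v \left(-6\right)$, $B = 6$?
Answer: $634$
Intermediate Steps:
$t{\left(v \right)} = - 6 v$
$F{\left(Y,L \right)} = \left(6 + Y\right)^{2}$
$F{\left(20,35 \right)} - t{\left(-7 \right)} = \left(6 + 20\right)^{2} - \left(-6\right) \left(-7\right) = 26^{2} - 42 = 676 - 42 = 634$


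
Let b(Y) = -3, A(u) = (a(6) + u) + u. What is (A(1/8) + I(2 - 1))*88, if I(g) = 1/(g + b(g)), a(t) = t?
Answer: 506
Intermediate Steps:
A(u) = 6 + 2*u (A(u) = (6 + u) + u = 6 + 2*u)
I(g) = 1/(-3 + g) (I(g) = 1/(g - 3) = 1/(-3 + g))
(A(1/8) + I(2 - 1))*88 = ((6 + 2/8) + 1/(-3 + (2 - 1)))*88 = ((6 + 2*(⅛)) + 1/(-3 + 1))*88 = ((6 + ¼) + 1/(-2))*88 = (25/4 - ½)*88 = (23/4)*88 = 506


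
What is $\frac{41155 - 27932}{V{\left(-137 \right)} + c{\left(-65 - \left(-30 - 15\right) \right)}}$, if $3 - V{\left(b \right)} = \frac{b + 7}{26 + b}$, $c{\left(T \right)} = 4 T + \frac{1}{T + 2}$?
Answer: $- \frac{8806518}{52099} \approx -169.03$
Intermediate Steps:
$c{\left(T \right)} = \frac{1}{2 + T} + 4 T$ ($c{\left(T \right)} = 4 T + \frac{1}{2 + T} = \frac{1}{2 + T} + 4 T$)
$V{\left(b \right)} = 3 - \frac{7 + b}{26 + b}$ ($V{\left(b \right)} = 3 - \frac{b + 7}{26 + b} = 3 - \frac{7 + b}{26 + b}$)
$\frac{41155 - 27932}{V{\left(-137 \right)} + c{\left(-65 - \left(-30 - 15\right) \right)}} = \frac{41155 - 27932}{\frac{71 + 2 \left(-137\right)}{26 - 137} + \frac{1 + 4 \left(-65 - \left(-30 - 15\right)\right)^{2} + 8 \left(-65 - \left(-30 - 15\right)\right)}{2 - 20}} = \frac{13223}{\frac{71 - 274}{-111} + \frac{1 + 4 \left(-65 - -45\right)^{2} + 8 \left(-65 - -45\right)}{2 - 20}} = \frac{13223}{\left(- \frac{1}{111}\right) \left(-203\right) + \frac{1 + 4 \left(-65 + 45\right)^{2} + 8 \left(-65 + 45\right)}{2 + \left(-65 + 45\right)}} = \frac{13223}{\frac{203}{111} + \frac{1 + 4 \left(-20\right)^{2} + 8 \left(-20\right)}{2 - 20}} = \frac{13223}{\frac{203}{111} + \frac{1 + 4 \cdot 400 - 160}{-18}} = \frac{13223}{\frac{203}{111} - \frac{1 + 1600 - 160}{18}} = \frac{13223}{\frac{203}{111} - \frac{1441}{18}} = \frac{13223}{- \frac{52099}{666}} = 13223 \left(- \frac{666}{52099}\right) = - \frac{8806518}{52099}$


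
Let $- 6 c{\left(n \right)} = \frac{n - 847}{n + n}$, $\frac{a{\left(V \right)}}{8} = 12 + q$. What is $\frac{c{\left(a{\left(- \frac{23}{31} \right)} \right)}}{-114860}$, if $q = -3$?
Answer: $- \frac{155}{19847808} \approx -7.8094 \cdot 10^{-6}$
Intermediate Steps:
$a{\left(V \right)} = 72$ ($a{\left(V \right)} = 8 \left(12 - 3\right) = 8 \cdot 9 = 72$)
$c{\left(n \right)} = - \frac{-847 + n}{12 n}$ ($c{\left(n \right)} = - \frac{\left(n - 847\right) \frac{1}{n + n}}{6} = - \frac{\left(-847 + n\right) \frac{1}{2 n}}{6} = - \frac{\frac{1}{2} \frac{1}{n} \left(-847 + n\right)}{6} = - \frac{-847 + n}{12 n}$)
$\frac{c{\left(a{\left(- \frac{23}{31} \right)} \right)}}{-114860} = \frac{\frac{1}{12} \cdot \frac{1}{72} \left(847 - 72\right)}{-114860} = \frac{1}{12} \cdot \frac{1}{72} \left(847 - 72\right) \left(- \frac{1}{114860}\right) = \frac{1}{12} \cdot \frac{1}{72} \cdot 775 \left(- \frac{1}{114860}\right) = \frac{775}{864} \left(- \frac{1}{114860}\right) = - \frac{155}{19847808}$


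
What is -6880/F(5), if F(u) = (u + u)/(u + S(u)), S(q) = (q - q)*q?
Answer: -3440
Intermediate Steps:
S(q) = 0 (S(q) = 0*q = 0)
F(u) = 2 (F(u) = (u + u)/(u + 0) = (2*u)/u = 2)
-6880/F(5) = -6880/2 = -6880*½ = -3440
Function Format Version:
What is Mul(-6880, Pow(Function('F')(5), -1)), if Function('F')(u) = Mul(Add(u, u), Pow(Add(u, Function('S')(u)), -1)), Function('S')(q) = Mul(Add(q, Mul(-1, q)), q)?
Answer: -3440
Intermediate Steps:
Function('S')(q) = 0 (Function('S')(q) = Mul(0, q) = 0)
Function('F')(u) = 2 (Function('F')(u) = Mul(Add(u, u), Pow(Add(u, 0), -1)) = Mul(Mul(2, u), Pow(u, -1)) = 2)
Mul(-6880, Pow(Function('F')(5), -1)) = Mul(-6880, Pow(2, -1)) = Mul(-6880, Rational(1, 2)) = -3440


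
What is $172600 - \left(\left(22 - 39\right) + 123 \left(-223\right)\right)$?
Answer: $200046$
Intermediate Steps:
$172600 - \left(\left(22 - 39\right) + 123 \left(-223\right)\right) = 172600 - \left(-17 - 27429\right) = 172600 - -27446 = 172600 + 27446 = 200046$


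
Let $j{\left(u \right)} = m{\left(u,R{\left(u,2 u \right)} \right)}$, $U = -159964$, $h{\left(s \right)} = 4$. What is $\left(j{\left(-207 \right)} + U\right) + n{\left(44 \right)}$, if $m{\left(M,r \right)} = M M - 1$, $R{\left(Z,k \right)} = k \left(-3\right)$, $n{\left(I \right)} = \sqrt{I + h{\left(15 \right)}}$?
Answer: $-117116 + 4 \sqrt{3} \approx -1.1711 \cdot 10^{5}$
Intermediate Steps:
$n{\left(I \right)} = \sqrt{4 + I}$ ($n{\left(I \right)} = \sqrt{I + 4} = \sqrt{4 + I}$)
$R{\left(Z,k \right)} = - 3 k$
$m{\left(M,r \right)} = -1 + M^{2}$ ($m{\left(M,r \right)} = M^{2} - 1 = -1 + M^{2}$)
$j{\left(u \right)} = -1 + u^{2}$
$\left(j{\left(-207 \right)} + U\right) + n{\left(44 \right)} = \left(\left(-1 + \left(-207\right)^{2}\right) - 159964\right) + \sqrt{4 + 44} = \left(\left(-1 + 42849\right) - 159964\right) + \sqrt{48} = \left(42848 - 159964\right) + 4 \sqrt{3} = -117116 + 4 \sqrt{3}$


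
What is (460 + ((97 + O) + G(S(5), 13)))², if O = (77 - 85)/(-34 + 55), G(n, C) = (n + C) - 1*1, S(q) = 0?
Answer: 142587481/441 ≈ 3.2333e+5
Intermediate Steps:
G(n, C) = -1 + C + n (G(n, C) = (C + n) - 1 = -1 + C + n)
O = -8/21 ≈ -0.38095
(460 + ((97 + O) + G(S(5), 13)))² = (460 + ((97 - 8/21) + (-1 + 13 + 0)))² = (460 + (2029/21 + 12))² = (460 + 2281/21)² = (11941/21)² = 142587481/441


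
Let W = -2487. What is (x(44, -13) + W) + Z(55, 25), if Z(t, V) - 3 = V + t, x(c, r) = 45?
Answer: -2359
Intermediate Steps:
Z(t, V) = 3 + V + t (Z(t, V) = 3 + (V + t) = 3 + V + t)
(x(44, -13) + W) + Z(55, 25) = (45 - 2487) + (3 + 25 + 55) = -2442 + 83 = -2359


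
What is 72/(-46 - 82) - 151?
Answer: -2425/16 ≈ -151.56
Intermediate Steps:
72/(-46 - 82) - 151 = 72/(-128) - 151 = -1/128*72 - 151 = -9/16 - 151 = -2425/16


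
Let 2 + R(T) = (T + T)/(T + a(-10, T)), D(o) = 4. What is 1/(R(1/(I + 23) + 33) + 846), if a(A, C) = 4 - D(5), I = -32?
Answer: 1/846 ≈ 0.0011820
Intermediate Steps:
a(A, C) = 0 (a(A, C) = 4 - 1*4 = 4 - 4 = 0)
R(T) = 0 (R(T) = -2 + (T + T)/(T + 0) = -2 + (2*T)/T = -2 + 2 = 0)
1/(R(1/(I + 23) + 33) + 846) = 1/(0 + 846) = 1/846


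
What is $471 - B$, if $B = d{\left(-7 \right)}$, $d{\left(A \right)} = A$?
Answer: $478$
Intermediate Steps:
$B = -7$
$471 - B = 471 - -7 = 471 + 7 = 478$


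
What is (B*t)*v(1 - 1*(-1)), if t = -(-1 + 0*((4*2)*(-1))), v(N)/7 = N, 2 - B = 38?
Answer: -504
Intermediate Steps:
B = -36 (B = 2 - 1*38 = 2 - 38 = -36)
v(N) = 7*N
t = 1 (t = -(-1 + 0*(8*(-1))) = -(-1 + 0*(-8)) = -(-1 + 0) = -1*(-1) = 1)
(B*t)*v(1 - 1*(-1)) = (-36*1)*(7*(1 - 1*(-1))) = -252*(1 + 1) = -252*2 = -36*14 = -504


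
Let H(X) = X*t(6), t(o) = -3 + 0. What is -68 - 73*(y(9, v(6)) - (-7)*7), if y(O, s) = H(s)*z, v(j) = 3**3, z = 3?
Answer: 14094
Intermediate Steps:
t(o) = -3
H(X) = -3*X (H(X) = X*(-3) = -3*X)
v(j) = 27
y(O, s) = -9*s (y(O, s) = -3*s*3 = -9*s)
-68 - 73*(y(9, v(6)) - (-7)*7) = -68 - 73*(-9*27 - (-7)*7) = -68 - 73*(-243 - 1*(-49)) = -68 - 73*(-243 + 49) = -68 - 73*(-194) = -68 + 14162 = 14094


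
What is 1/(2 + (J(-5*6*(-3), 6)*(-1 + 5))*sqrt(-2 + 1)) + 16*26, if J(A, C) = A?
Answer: 26957633/64802 - 90*I/32401 ≈ 416.0 - 0.0027777*I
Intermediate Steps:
1/(2 + (J(-5*6*(-3), 6)*(-1 + 5))*sqrt(-2 + 1)) + 16*26 = 1/(2 + ((-5*6*(-3))*(-1 + 5))*sqrt(-2 + 1)) + 16*26 = 1/(2 + (-30*(-3)*4)*sqrt(-1)) + 416 = 1/(2 + (90*4)*I) + 416 = 1/(2 + 360*I) + 416 = (2 - 360*I)/129604 + 416 = 416 + (2 - 360*I)/129604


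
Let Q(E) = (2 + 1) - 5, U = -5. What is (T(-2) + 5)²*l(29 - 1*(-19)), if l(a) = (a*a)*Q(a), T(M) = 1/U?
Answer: -2654208/25 ≈ -1.0617e+5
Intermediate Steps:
T(M) = -⅕ (T(M) = 1/(-5) = -⅕)
Q(E) = -2 (Q(E) = 3 - 5 = -2)
l(a) = -2*a² (l(a) = (a*a)*(-2) = a²*(-2) = -2*a²)
(T(-2) + 5)²*l(29 - 1*(-19)) = (-⅕ + 5)²*(-2*(29 - 1*(-19))²) = (24/5)²*(-2*(29 + 19)²) = 576*(-2*48²)/25 = 576*(-2*2304)/25 = (576/25)*(-4608) = -2654208/25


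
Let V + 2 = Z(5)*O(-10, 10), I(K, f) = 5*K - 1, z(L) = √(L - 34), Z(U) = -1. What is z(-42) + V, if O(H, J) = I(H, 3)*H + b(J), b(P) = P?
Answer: -522 + 2*I*√19 ≈ -522.0 + 8.7178*I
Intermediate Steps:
z(L) = √(-34 + L)
I(K, f) = -1 + 5*K
O(H, J) = J + H*(-1 + 5*H) (O(H, J) = (-1 + 5*H)*H + J = H*(-1 + 5*H) + J = J + H*(-1 + 5*H))
V = -522 (V = -2 - (10 - 10*(-1 + 5*(-10))) = -2 - (10 - 10*(-1 - 50)) = -2 - (10 - 10*(-51)) = -2 - (10 + 510) = -2 - 1*520 = -2 - 520 = -522)
z(-42) + V = √(-34 - 42) - 522 = √(-76) - 522 = 2*I*√19 - 522 = -522 + 2*I*√19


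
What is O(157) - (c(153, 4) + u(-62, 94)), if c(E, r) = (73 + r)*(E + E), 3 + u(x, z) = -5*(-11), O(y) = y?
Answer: -23457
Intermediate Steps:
u(x, z) = 52 (u(x, z) = -3 - 5*(-11) = -3 + 55 = 52)
c(E, r) = 2*E*(73 + r) (c(E, r) = (73 + r)*(2*E) = 2*E*(73 + r))
O(157) - (c(153, 4) + u(-62, 94)) = 157 - (2*153*(73 + 4) + 52) = 157 - (2*153*77 + 52) = 157 - (23562 + 52) = 157 - 1*23614 = 157 - 23614 = -23457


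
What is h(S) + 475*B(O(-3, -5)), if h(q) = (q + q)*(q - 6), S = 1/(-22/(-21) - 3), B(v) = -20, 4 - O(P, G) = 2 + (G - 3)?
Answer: -15958286/1681 ≈ -9493.3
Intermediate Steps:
O(P, G) = 5 - G (O(P, G) = 4 - (2 + (G - 3)) = 4 - (2 + (-3 + G)) = 4 - (-1 + G) = 4 + (1 - G) = 5 - G)
S = -21/41 (S = 1/(-22*(-1/21) - 3) = 1/(22/21 - 3) = 1/(-41/21) = -21/41 ≈ -0.51220)
h(q) = 2*q*(-6 + q) (h(q) = (2*q)*(-6 + q) = 2*q*(-6 + q))
h(S) + 475*B(O(-3, -5)) = 2*(-21/41)*(-6 - 21/41) + 475*(-20) = 2*(-21/41)*(-267/41) - 9500 = 11214/1681 - 9500 = -15958286/1681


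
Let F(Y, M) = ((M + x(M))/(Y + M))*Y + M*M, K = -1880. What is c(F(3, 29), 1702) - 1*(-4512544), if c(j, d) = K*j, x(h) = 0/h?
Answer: 11705411/4 ≈ 2.9264e+6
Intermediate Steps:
x(h) = 0
F(Y, M) = M² + M*Y/(M + Y) (F(Y, M) = ((M + 0)/(Y + M))*Y + M*M = (M/(M + Y))*Y + M² = M*Y/(M + Y) + M² = M² + M*Y/(M + Y))
c(j, d) = -1880*j
c(F(3, 29), 1702) - 1*(-4512544) = -54520*(3 + 29² + 29*3)/(29 + 3) - 1*(-4512544) = -54520*(3 + 841 + 87)/32 + 4512544 = -54520*931/32 + 4512544 = -1880*26999/32 + 4512544 = -6344765/4 + 4512544 = 11705411/4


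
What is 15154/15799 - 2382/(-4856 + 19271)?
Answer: 60270564/75914195 ≈ 0.79393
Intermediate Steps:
15154/15799 - 2382/(-4856 + 19271) = 15154*(1/15799) - 2382/14415 = 15154/15799 - 2382*1/14415 = 15154/15799 - 794/4805 = 60270564/75914195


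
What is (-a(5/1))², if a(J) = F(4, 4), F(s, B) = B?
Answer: 16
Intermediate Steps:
a(J) = 4
(-a(5/1))² = (-1*4)² = (-4)² = 16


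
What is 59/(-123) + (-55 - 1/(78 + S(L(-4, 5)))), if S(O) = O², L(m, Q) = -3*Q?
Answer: -229755/4141 ≈ -55.483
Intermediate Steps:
59/(-123) + (-55 - 1/(78 + S(L(-4, 5)))) = 59/(-123) + (-55 - 1/(78 + (-3*5)²)) = -1/123*59 + (-55 - 1/(78 + (-15)²)) = -59/123 + (-55 - 1/(78 + 225)) = -59/123 + (-55 - 1/303) = -59/123 - 16666/303 = -229755/4141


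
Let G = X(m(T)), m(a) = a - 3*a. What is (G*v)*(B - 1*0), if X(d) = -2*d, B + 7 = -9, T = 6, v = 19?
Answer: -7296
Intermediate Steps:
m(a) = -2*a
B = -16 (B = -7 - 9 = -16)
G = 24 (G = -(-4)*6 = -2*(-12) = 24)
(G*v)*(B - 1*0) = (24*19)*(-16 - 1*0) = 456*(-16 + 0) = 456*(-16) = -7296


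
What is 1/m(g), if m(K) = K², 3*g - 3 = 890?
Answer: 9/797449 ≈ 1.1286e-5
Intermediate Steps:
g = 893/3 (g = 1 + (⅓)*890 = 1 + 890/3 = 893/3 ≈ 297.67)
1/m(g) = 1/((893/3)²) = 1/(797449/9) = 9/797449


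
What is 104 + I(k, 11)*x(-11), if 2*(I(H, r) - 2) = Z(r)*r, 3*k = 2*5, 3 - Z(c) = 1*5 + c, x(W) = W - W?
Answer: 104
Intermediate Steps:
x(W) = 0
Z(c) = -2 - c (Z(c) = 3 - (1*5 + c) = 3 - (5 + c) = 3 + (-5 - c) = -2 - c)
k = 10/3 (k = (2*5)/3 = (⅓)*10 = 10/3 ≈ 3.3333)
I(H, r) = 2 + r*(-2 - r)/2 (I(H, r) = 2 + ((-2 - r)*r)/2 = 2 + (r*(-2 - r))/2 = 2 + r*(-2 - r)/2)
104 + I(k, 11)*x(-11) = 104 + (2 - ½*11*(2 + 11))*0 = 104 + (2 - ½*11*13)*0 = 104 + (2 - 143/2)*0 = 104 - 139/2*0 = 104 + 0 = 104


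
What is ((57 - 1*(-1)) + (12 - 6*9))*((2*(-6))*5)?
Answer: -960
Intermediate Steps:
((57 - 1*(-1)) + (12 - 6*9))*((2*(-6))*5) = ((57 + 1) + (12 - 54))*(-12*5) = (58 - 42)*(-60) = 16*(-60) = -960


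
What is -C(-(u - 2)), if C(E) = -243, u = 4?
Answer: 243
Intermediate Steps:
-C(-(u - 2)) = -1*(-243) = 243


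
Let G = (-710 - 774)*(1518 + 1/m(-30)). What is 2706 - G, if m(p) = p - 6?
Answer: 20298391/9 ≈ 2.2554e+6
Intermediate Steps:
m(p) = -6 + p
G = -20274037/9 (G = (-710 - 774)*(1518 + 1/(-6 - 30)) = -1484*(1518 + 1/(-36)) = -1484*(1518 - 1/36) = -1484*54647/36 = -20274037/9 ≈ -2.2527e+6)
2706 - G = 2706 - 1*(-20274037/9) = 2706 + 20274037/9 = 20298391/9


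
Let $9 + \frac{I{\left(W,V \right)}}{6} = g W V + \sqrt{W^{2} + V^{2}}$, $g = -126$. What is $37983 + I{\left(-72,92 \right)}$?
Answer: $5045673 + 24 \sqrt{853} \approx 5.0464 \cdot 10^{6}$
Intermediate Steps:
$I{\left(W,V \right)} = -54 + 6 \sqrt{V^{2} + W^{2}} - 756 V W$ ($I{\left(W,V \right)} = -54 + 6 \left(- 126 W V + \sqrt{W^{2} + V^{2}}\right) = -54 + 6 \left(- 126 V W + \sqrt{V^{2} + W^{2}}\right) = -54 + 6 \left(\sqrt{V^{2} + W^{2}} - 126 V W\right) = -54 - \left(- 6 \sqrt{V^{2} + W^{2}} + 756 V W\right) = -54 + 6 \sqrt{V^{2} + W^{2}} - 756 V W$)
$37983 + I{\left(-72,92 \right)} = 37983 - \left(54 - 5007744 - 6 \sqrt{92^{2} + \left(-72\right)^{2}}\right) = 37983 + \left(-54 + 6 \sqrt{8464 + 5184} + 5007744\right) = 37983 + \left(-54 + 6 \sqrt{13648} + 5007744\right) = 37983 + \left(-54 + 6 \cdot 4 \sqrt{853} + 5007744\right) = 37983 + \left(-54 + 24 \sqrt{853} + 5007744\right) = 37983 + \left(5007690 + 24 \sqrt{853}\right) = 5045673 + 24 \sqrt{853}$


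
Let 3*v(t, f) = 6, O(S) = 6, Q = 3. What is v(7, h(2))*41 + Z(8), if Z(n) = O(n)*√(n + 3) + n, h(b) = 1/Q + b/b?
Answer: 90 + 6*√11 ≈ 109.90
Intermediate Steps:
h(b) = 4/3 (h(b) = 1/3 + b/b = 1*(⅓) + 1 = ⅓ + 1 = 4/3)
v(t, f) = 2 (v(t, f) = (⅓)*6 = 2)
Z(n) = n + 6*√(3 + n) (Z(n) = 6*√(n + 3) + n = 6*√(3 + n) + n = n + 6*√(3 + n))
v(7, h(2))*41 + Z(8) = 2*41 + (8 + 6*√(3 + 8)) = 82 + (8 + 6*√11) = 90 + 6*√11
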